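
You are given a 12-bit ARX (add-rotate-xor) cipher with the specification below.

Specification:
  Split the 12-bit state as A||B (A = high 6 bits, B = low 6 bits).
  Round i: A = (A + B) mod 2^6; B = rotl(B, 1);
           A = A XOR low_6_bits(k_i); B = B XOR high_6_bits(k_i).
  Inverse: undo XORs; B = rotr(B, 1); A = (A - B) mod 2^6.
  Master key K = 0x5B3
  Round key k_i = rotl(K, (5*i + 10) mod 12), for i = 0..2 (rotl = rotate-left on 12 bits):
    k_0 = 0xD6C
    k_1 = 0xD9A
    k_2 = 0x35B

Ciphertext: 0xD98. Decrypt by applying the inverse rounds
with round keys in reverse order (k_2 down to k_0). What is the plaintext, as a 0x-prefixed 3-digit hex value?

s_0 = ciphertext = 0xD98
s_1 = InvRound(s_0, k_2) = 0x0EA
s_2 = InvRound(s_1, k_1) = 0x2CE
s_3 = InvRound(s_2, k_0) = 0xABD

0xABD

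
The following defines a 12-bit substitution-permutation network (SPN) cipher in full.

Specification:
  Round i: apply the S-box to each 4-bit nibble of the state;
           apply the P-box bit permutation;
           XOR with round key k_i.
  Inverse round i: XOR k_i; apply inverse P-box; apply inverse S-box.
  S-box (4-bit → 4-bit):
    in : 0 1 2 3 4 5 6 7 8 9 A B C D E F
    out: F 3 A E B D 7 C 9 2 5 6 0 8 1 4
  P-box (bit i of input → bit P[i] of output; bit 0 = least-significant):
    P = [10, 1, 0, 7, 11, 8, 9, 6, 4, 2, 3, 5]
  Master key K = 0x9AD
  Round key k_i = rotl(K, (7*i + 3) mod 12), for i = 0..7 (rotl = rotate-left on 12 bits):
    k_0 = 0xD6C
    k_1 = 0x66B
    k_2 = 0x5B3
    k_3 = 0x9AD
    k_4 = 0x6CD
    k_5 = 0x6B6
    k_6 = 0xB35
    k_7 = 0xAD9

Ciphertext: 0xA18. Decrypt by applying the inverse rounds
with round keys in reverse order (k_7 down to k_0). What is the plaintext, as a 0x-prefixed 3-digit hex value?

0x77D

s_0 = ciphertext = 0xA18
s_1 = InvRound(s_0, k_7) = 0xCD7
s_2 = InvRound(s_1, k_6) = 0xD34
s_3 = InvRound(s_2, k_5) = 0xC62
s_4 = InvRound(s_3, k_4) = 0x3A3
s_5 = InvRound(s_4, k_3) = 0xBA9
s_6 = InvRound(s_5, k_2) = 0xAA1
s_7 = InvRound(s_6, k_1) = 0xF84
s_8 = InvRound(s_7, k_0) = 0x77D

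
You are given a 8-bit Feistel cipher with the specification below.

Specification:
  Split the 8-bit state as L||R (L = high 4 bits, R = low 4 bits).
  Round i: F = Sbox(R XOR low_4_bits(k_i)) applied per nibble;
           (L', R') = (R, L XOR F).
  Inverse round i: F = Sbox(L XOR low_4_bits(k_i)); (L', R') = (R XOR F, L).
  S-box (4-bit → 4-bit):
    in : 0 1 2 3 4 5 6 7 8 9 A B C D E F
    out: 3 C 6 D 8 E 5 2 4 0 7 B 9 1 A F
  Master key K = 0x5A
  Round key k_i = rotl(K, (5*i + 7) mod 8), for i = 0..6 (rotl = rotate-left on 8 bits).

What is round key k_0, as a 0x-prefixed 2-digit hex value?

0x2D

K = 0x5A
k_0 = rotl(K, (5*0+7) mod 8) = rotl(K, 7) = 0x2D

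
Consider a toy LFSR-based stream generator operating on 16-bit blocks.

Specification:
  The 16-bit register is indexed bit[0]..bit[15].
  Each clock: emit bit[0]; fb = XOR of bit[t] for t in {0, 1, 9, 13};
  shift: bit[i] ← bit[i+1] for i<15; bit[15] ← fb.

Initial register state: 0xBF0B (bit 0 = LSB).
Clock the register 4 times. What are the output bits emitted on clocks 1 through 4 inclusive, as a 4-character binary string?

1101

reg_0 = 0xBF0B
clock 1: out=1, reg = 0x5F85
clock 2: out=1, reg = 0x2FC2
clock 3: out=0, reg = 0x97E1
clock 4: out=1, reg = 0x4BF0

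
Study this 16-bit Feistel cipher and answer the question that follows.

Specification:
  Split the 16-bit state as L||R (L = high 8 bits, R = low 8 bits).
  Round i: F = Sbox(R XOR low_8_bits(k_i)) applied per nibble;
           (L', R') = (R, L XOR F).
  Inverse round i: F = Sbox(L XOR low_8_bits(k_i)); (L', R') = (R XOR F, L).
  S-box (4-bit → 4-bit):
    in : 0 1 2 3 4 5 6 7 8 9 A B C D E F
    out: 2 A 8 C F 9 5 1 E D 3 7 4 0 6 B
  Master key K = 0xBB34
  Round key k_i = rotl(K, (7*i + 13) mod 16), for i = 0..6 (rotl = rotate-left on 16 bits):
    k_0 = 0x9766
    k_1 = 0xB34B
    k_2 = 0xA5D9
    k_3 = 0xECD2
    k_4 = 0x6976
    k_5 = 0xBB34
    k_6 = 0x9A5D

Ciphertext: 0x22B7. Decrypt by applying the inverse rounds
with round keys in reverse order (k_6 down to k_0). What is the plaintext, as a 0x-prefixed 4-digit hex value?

0x355C

s_0 = ciphertext = 0x22B7
s_1 = InvRound(s_0, k_6) = 0xAC22
s_2 = InvRound(s_1, k_5) = 0xFCAC
s_3 = InvRound(s_2, k_4) = 0x4FFC
s_4 = InvRound(s_3, k_3) = 0x2C4F
s_5 = InvRound(s_4, k_2) = 0xF62C
s_6 = InvRound(s_5, k_1) = 0x5CF6
s_7 = InvRound(s_6, k_0) = 0x355C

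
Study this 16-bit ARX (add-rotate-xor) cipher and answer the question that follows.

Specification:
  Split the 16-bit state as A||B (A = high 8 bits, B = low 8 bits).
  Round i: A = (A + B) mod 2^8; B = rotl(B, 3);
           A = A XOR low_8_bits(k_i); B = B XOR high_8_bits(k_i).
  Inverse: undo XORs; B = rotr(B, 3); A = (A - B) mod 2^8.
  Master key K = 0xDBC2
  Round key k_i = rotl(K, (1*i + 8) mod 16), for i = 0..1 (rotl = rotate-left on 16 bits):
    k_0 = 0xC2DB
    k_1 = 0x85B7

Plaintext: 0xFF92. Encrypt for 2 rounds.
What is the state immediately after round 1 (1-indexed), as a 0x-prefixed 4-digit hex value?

0x4A56

s_0 = plaintext = 0xFF92
s_1 = Round(s_0, k_0) = 0x4A56
s_2 = Round(s_1, k_1) = 0x1737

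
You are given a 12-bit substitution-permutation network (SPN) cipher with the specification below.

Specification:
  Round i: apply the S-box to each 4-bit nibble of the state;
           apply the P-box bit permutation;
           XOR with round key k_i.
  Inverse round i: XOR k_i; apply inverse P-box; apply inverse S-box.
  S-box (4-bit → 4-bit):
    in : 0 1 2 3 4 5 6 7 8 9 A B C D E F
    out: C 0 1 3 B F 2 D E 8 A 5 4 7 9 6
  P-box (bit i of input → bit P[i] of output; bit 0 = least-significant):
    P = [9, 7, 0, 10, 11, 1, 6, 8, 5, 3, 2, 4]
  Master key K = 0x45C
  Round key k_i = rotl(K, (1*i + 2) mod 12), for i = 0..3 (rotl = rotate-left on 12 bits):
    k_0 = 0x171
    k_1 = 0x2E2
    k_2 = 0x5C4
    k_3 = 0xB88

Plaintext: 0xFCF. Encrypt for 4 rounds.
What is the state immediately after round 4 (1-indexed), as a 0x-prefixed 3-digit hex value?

s_0 = plaintext = 0xFCF
s_1 = Round(s_0, k_0) = 0x1BC
s_2 = Round(s_1, k_1) = 0xAA3
s_3 = Round(s_2, k_2) = 0x65E
s_4 = Round(s_3, k_3) = 0x4C2

0x4C2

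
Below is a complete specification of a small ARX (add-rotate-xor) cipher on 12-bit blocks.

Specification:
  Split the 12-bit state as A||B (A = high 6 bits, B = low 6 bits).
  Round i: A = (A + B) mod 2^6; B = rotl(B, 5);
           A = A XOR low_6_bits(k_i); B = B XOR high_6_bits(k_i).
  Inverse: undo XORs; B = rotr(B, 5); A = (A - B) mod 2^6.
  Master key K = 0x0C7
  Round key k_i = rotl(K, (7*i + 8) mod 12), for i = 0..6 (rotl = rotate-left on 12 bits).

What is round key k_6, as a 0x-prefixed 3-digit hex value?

K = 0x0C7
k_0 = rotl(K, (7*0+8) mod 12) = rotl(K, 8) = 0x70C
k_1 = rotl(K, (7*1+8) mod 12) = rotl(K, 3) = 0x638
k_2 = rotl(K, (7*2+8) mod 12) = rotl(K, 10) = 0xC31
k_3 = rotl(K, (7*3+8) mod 12) = rotl(K, 5) = 0x8E1
k_4 = rotl(K, (7*4+8) mod 12) = rotl(K, 0) = 0x0C7
k_5 = rotl(K, (7*5+8) mod 12) = rotl(K, 7) = 0x386
k_6 = rotl(K, (7*6+8) mod 12) = rotl(K, 2) = 0x31C

0x31C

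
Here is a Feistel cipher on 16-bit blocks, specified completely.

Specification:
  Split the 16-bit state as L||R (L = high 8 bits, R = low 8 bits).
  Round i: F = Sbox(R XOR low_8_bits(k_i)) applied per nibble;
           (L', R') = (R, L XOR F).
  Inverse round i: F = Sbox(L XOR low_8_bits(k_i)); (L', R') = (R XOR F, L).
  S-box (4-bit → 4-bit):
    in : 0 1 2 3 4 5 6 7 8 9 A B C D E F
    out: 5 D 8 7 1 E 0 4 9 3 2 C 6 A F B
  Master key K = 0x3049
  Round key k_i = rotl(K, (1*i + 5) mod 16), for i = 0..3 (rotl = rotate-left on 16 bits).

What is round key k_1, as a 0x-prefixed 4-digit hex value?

K = 0x3049
k_0 = rotl(K, (1*0+5) mod 16) = rotl(K, 5) = 0x0926
k_1 = rotl(K, (1*1+5) mod 16) = rotl(K, 6) = 0x124C

0x124C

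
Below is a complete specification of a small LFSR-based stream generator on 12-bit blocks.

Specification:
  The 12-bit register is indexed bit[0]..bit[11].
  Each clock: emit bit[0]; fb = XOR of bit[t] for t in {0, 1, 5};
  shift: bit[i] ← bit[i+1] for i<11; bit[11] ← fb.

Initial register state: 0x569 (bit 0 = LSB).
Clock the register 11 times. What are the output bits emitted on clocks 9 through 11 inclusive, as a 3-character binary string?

reg_0 = 0x569
clock 1: out=1, reg = 0x2B4
clock 2: out=0, reg = 0x95A
clock 3: out=0, reg = 0xCAD
clock 4: out=1, reg = 0x656
clock 5: out=0, reg = 0xB2B
clock 6: out=1, reg = 0xD95
clock 7: out=1, reg = 0xECA
clock 8: out=0, reg = 0xF65
clock 9: out=1, reg = 0x7B2
clock 10: out=0, reg = 0x3D9
clock 11: out=1, reg = 0x9EC

101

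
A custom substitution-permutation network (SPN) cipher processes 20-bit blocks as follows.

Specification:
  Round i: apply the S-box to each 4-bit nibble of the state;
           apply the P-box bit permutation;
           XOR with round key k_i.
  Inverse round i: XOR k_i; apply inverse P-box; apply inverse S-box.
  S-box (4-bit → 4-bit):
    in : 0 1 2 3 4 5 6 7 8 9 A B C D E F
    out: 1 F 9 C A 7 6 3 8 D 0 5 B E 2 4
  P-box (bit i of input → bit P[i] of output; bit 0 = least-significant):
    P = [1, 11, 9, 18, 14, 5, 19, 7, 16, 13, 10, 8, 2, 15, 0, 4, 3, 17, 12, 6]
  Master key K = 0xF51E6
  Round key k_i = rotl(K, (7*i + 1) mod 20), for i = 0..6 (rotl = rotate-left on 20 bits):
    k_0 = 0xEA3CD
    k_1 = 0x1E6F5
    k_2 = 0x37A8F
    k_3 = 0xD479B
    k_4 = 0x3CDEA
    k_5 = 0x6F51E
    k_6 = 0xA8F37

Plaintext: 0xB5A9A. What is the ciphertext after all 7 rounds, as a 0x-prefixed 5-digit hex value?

0xF0099

s_0 = plaintext = 0xB5A9A
s_1 = Round(s_0, k_0) = 0x67340
s_2 = Round(s_1, k_1) = 0x37353
s_3 = Round(s_2, k_2) = 0xFADEB
s_4 = Round(s_3, k_3) = 0xD70B9
s_5 = Round(s_4, k_4) = 0xC1FAC
s_6 = Round(s_5, k_5) = 0x07941
s_7 = Round(s_6, k_6) = 0xF0099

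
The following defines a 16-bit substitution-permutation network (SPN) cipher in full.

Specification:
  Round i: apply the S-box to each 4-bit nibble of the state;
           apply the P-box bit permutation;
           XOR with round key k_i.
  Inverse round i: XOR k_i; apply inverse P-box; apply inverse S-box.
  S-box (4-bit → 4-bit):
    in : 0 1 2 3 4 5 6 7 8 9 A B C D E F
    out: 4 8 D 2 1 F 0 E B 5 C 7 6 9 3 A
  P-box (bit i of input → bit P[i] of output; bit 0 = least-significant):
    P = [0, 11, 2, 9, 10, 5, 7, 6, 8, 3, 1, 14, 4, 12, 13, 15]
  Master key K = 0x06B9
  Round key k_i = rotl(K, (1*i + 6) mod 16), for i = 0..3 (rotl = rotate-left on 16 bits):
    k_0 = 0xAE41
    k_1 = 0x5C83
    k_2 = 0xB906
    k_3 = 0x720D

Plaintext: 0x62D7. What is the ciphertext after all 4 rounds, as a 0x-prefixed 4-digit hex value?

s_0 = plaintext = 0x62D7
s_1 = Round(s_0, k_0) = 0xE107
s_2 = Round(s_1, k_1) = 0x0617
s_3 = Round(s_2, k_2) = 0x9342
s_4 = Round(s_3, k_3) = 0x5410

0x5410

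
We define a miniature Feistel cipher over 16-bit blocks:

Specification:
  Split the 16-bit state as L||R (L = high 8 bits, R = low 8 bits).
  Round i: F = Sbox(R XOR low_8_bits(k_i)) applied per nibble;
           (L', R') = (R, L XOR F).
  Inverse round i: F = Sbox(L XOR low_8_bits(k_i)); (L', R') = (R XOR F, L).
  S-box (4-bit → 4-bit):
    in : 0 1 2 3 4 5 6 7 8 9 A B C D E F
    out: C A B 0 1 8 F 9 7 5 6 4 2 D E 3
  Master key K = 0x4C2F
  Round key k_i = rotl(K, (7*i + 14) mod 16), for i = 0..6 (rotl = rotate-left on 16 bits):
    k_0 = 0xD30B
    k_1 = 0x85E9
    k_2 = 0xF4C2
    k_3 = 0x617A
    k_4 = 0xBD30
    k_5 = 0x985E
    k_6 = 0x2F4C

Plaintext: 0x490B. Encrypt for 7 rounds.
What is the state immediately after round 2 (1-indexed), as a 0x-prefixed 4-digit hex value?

s_0 = plaintext = 0x490B
s_1 = Round(s_0, k_0) = 0x0B85
s_2 = Round(s_1, k_1) = 0x85F9
s_3 = Round(s_2, k_2) = 0xF981
s_4 = Round(s_3, k_3) = 0x81CD
s_5 = Round(s_4, k_4) = 0xCDBC
s_6 = Round(s_5, k_5) = 0xBC26
s_7 = Round(s_6, k_6) = 0x264A

0x85F9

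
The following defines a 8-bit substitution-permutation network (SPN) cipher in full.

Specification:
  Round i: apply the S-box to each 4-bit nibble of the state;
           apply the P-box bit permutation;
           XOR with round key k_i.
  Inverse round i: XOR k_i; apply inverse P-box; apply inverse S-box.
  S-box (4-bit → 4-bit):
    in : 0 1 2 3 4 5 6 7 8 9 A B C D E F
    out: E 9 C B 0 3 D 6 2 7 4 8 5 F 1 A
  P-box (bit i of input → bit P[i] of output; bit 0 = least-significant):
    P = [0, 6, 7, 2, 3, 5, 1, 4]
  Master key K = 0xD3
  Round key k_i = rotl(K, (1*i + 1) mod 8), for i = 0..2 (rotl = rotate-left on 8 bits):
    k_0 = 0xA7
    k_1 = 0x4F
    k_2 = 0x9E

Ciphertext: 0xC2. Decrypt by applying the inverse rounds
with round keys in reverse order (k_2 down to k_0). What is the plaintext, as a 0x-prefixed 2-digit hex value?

0x61

s_0 = ciphertext = 0xC2
s_1 = InvRound(s_0, k_2) = 0x1F
s_2 = InvRound(s_1, k_1) = 0xB8
s_3 = InvRound(s_2, k_0) = 0x61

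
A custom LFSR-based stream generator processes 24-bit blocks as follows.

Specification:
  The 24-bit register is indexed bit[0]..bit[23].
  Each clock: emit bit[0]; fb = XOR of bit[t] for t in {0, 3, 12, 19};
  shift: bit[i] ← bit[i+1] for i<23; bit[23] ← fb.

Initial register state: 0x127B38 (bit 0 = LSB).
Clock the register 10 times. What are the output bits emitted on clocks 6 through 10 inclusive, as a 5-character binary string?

10011

reg_0 = 0x127B38
clock 1: out=0, reg = 0x093D9C
clock 2: out=0, reg = 0x849ECE
clock 3: out=0, reg = 0x424F67
clock 4: out=1, reg = 0xA127B3
clock 5: out=1, reg = 0xD093D9
clock 6: out=1, reg = 0xE849EC
clock 7: out=0, reg = 0x7424F6
clock 8: out=0, reg = 0x3A127B
clock 9: out=1, reg = 0x1D093D
clock 10: out=1, reg = 0x8E849E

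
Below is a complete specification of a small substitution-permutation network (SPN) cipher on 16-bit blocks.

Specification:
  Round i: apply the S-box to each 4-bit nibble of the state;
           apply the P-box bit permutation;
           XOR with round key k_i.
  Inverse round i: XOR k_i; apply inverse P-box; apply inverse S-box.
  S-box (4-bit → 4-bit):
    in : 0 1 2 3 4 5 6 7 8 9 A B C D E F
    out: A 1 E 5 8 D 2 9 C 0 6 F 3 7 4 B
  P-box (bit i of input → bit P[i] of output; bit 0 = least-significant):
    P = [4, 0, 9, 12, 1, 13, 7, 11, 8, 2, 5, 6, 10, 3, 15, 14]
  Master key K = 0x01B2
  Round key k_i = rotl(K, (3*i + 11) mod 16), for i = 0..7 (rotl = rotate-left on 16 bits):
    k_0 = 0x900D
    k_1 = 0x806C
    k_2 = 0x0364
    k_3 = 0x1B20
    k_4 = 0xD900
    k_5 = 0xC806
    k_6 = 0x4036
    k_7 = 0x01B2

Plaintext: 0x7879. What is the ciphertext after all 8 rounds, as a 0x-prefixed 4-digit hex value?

0xF1F6

s_0 = plaintext = 0x7879
s_1 = Round(s_0, k_0) = 0xDC6F
s_2 = Round(s_1, k_1) = 0x3571
s_3 = Round(s_2, k_2) = 0x8E16
s_4 = Round(s_3, k_3) = 0xDB03
s_5 = Round(s_4, k_4) = 0x767C
s_6 = Round(s_5, k_5) = 0x8411
s_7 = Round(s_6, k_6) = 0x8064
s_8 = Round(s_7, k_7) = 0xF1F6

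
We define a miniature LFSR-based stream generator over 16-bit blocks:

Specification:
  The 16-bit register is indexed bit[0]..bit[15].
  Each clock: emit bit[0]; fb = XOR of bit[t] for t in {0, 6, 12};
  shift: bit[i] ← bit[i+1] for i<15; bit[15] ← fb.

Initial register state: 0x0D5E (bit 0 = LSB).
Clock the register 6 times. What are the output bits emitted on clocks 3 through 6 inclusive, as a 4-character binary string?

reg_0 = 0x0D5E
clock 1: out=0, reg = 0x86AF
clock 2: out=1, reg = 0xC357
clock 3: out=1, reg = 0x61AB
clock 4: out=1, reg = 0xB0D5
clock 5: out=1, reg = 0xD86A
clock 6: out=0, reg = 0x6C35

1110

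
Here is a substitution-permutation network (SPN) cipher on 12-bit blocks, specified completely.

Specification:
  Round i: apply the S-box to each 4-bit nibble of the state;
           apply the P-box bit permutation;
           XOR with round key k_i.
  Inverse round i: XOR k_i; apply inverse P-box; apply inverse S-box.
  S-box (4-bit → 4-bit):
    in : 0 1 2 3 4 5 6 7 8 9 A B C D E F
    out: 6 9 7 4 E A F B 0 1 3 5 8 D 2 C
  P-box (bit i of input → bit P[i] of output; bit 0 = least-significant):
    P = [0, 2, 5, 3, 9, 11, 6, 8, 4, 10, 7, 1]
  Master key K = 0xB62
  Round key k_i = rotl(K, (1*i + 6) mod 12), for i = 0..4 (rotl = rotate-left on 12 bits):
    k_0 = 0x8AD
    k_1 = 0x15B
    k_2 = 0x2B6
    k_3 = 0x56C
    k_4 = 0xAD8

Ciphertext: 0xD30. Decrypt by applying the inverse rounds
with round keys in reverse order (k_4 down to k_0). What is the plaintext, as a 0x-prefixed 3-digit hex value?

s_0 = ciphertext = 0xD30
s_1 = InvRound(s_0, k_4) = 0x0DF
s_2 = InvRound(s_1, k_3) = 0x6CB
s_3 = InvRound(s_2, k_2) = 0xA36
s_4 = InvRound(s_3, k_1) = 0x866
s_5 = InvRound(s_4, k_0) = 0xF31

0xF31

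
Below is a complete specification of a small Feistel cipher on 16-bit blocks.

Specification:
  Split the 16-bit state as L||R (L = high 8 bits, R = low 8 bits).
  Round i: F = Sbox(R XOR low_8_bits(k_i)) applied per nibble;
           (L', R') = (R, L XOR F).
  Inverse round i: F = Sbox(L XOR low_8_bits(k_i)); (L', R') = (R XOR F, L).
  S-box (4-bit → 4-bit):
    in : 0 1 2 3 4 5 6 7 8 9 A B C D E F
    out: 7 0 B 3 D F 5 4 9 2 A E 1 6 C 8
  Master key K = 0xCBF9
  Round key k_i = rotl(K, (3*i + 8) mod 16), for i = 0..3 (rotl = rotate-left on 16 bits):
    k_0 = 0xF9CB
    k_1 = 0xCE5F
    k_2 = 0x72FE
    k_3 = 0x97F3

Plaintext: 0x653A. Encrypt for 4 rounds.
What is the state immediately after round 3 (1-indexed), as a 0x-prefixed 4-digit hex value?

s_0 = plaintext = 0x653A
s_1 = Round(s_0, k_0) = 0x3AE5
s_2 = Round(s_1, k_1) = 0xE5D0
s_3 = Round(s_2, k_2) = 0xD059
s_4 = Round(s_3, k_3) = 0x597A

0xD059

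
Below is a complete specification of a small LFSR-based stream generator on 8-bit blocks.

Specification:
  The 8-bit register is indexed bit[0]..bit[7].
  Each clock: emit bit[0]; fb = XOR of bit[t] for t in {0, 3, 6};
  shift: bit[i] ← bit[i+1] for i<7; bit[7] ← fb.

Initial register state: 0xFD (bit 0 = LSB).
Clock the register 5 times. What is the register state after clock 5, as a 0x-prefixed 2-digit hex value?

0xAF

reg_0 = 0xFD
clock 1: out=1, reg = 0xFE
clock 2: out=0, reg = 0x7F
clock 3: out=1, reg = 0xBF
clock 4: out=1, reg = 0x5F
clock 5: out=1, reg = 0xAF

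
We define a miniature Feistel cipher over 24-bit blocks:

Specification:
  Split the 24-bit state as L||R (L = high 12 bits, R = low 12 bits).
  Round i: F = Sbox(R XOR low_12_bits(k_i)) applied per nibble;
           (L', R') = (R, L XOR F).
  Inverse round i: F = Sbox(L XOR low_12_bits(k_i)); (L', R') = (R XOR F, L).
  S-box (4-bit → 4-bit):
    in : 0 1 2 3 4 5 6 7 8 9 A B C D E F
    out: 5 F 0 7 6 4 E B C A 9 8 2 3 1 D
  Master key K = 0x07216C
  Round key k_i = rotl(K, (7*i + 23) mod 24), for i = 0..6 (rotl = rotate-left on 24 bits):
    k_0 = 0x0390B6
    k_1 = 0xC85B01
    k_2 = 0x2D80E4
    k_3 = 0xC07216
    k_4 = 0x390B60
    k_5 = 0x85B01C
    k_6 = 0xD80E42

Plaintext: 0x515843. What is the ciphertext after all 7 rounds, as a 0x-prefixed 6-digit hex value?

s_0 = plaintext = 0x515843
s_1 = Round(s_0, k_0) = 0x8439C1
s_2 = Round(s_1, k_1) = 0x9C1866
s_3 = Round(s_2, k_2) = 0x866501
s_4 = Round(s_3, k_3) = 0x50139D
s_5 = Round(s_4, k_4) = 0x39D9D2
s_6 = Round(s_5, k_5) = 0x9D29BC
s_7 = Round(s_6, k_6) = 0x9BC203

0x9BC203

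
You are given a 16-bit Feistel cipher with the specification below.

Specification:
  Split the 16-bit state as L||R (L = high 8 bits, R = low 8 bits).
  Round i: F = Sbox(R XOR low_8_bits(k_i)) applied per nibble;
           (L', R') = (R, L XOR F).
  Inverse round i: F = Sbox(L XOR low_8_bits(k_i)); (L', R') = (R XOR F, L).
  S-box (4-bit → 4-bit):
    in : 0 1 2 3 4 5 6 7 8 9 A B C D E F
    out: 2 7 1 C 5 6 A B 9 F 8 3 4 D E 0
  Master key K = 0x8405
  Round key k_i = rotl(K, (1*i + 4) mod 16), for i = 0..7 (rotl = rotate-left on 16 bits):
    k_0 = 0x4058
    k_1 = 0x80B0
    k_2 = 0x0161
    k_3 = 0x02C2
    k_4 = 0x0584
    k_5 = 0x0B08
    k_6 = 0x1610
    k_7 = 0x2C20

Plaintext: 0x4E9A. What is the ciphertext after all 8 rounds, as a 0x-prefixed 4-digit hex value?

s_0 = plaintext = 0x4E9A
s_1 = Round(s_0, k_0) = 0x9A0F
s_2 = Round(s_1, k_1) = 0x0FAA
s_3 = Round(s_2, k_2) = 0xAA4C
s_4 = Round(s_3, k_3) = 0x4C34
s_5 = Round(s_4, k_4) = 0x347E
s_6 = Round(s_5, k_5) = 0x7E8E
s_7 = Round(s_6, k_6) = 0x8E80
s_8 = Round(s_7, k_7) = 0x800C

0x800C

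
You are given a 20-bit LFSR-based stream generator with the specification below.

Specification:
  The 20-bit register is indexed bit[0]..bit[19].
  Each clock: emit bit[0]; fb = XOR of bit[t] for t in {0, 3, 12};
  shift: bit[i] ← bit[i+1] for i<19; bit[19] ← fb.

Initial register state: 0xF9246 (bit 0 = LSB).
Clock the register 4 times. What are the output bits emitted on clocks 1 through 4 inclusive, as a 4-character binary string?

reg_0 = 0xF9246
clock 1: out=0, reg = 0xFC923
clock 2: out=1, reg = 0xFE491
clock 3: out=1, reg = 0xFF248
clock 4: out=0, reg = 0x7F924

0110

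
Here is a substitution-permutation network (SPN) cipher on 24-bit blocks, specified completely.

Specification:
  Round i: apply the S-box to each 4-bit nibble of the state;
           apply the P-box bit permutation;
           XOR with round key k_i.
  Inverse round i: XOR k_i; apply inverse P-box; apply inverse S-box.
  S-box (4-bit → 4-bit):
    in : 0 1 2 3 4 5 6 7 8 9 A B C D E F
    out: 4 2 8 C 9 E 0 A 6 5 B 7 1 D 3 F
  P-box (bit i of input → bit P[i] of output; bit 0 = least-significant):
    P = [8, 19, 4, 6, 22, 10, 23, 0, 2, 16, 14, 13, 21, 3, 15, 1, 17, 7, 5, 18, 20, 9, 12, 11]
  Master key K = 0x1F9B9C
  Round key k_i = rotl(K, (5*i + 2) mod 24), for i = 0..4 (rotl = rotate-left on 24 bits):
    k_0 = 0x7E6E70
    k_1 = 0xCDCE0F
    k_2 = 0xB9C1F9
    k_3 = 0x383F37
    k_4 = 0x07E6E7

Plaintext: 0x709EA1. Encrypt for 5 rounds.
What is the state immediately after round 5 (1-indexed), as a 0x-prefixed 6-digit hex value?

s_0 = plaintext = 0x709EA1
s_1 = Round(s_0, k_0) = 0x17E055
s_2 = Round(s_1, k_1) = 0x6188D6
s_3 = Round(s_2, k_2) = 0x780170
s_4 = Round(s_3, k_3) = 0x39B186
s_5 = Round(s_4, k_4) = 0xA47ACF

0xA47ACF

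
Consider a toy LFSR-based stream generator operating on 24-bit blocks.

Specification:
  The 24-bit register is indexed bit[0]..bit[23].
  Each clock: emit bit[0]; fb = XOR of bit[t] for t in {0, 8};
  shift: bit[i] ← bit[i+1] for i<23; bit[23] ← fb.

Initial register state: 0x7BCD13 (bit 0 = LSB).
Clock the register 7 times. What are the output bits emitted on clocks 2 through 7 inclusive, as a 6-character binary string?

reg_0 = 0x7BCD13
clock 1: out=1, reg = 0x3DE689
clock 2: out=1, reg = 0x9EF344
clock 3: out=0, reg = 0xCF79A2
clock 4: out=0, reg = 0xE7BCD1
clock 5: out=1, reg = 0xF3DE68
clock 6: out=0, reg = 0x79EF34
clock 7: out=0, reg = 0xBCF79A

100100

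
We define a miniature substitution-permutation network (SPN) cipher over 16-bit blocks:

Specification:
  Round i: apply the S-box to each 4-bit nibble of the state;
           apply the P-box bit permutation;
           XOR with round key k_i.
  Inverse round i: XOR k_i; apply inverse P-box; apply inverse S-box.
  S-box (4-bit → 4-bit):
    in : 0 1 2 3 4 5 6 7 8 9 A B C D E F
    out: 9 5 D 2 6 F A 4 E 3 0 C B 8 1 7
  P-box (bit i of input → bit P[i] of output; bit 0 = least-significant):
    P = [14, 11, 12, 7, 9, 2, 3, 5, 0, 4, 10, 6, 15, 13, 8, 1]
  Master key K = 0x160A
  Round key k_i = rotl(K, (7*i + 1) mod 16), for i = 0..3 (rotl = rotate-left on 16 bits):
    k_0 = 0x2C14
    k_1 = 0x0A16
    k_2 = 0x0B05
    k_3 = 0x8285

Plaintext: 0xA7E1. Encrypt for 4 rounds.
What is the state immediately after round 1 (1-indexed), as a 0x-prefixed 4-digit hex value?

s_0 = plaintext = 0xA7E1
s_1 = Round(s_0, k_0) = 0x7A14
s_2 = Round(s_1, k_1) = 0x111E
s_3 = Round(s_2, k_2) = 0xCC0C
s_4 = Round(s_3, k_3) = 0x6876

0x7A14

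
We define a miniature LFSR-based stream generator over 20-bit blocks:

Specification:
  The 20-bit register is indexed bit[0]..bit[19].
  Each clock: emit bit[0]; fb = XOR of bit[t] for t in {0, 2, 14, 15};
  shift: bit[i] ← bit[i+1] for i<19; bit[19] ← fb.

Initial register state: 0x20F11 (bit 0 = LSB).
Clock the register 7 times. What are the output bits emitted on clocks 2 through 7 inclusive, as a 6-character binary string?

reg_0 = 0x20F11
clock 1: out=1, reg = 0x90788
clock 2: out=0, reg = 0x483C4
clock 3: out=0, reg = 0x241E2
clock 4: out=0, reg = 0x920F1
clock 5: out=1, reg = 0xC9078
clock 6: out=0, reg = 0xE483C
clock 7: out=0, reg = 0x7241E

000100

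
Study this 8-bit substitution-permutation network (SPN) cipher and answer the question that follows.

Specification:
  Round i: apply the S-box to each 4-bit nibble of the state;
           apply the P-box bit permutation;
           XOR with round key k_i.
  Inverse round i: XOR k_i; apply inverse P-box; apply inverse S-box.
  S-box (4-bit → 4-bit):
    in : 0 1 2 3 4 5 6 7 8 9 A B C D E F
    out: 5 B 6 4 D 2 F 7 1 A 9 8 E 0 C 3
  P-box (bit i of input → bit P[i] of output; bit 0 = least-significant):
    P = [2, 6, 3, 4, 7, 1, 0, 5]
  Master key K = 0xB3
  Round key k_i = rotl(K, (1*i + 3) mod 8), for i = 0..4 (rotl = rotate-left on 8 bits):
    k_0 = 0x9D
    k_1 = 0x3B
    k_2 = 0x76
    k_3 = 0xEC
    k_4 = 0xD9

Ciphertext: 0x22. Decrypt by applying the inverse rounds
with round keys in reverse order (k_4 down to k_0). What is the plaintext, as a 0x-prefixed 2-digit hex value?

s_0 = ciphertext = 0x22
s_1 = InvRound(s_0, k_4) = 0x6C
s_2 = InvRound(s_1, k_3) = 0x8D
s_3 = InvRound(s_2, k_2) = 0x6C
s_4 = InvRound(s_3, k_1) = 0x21
s_5 = InvRound(s_4, k_0) = 0xA4

0xA4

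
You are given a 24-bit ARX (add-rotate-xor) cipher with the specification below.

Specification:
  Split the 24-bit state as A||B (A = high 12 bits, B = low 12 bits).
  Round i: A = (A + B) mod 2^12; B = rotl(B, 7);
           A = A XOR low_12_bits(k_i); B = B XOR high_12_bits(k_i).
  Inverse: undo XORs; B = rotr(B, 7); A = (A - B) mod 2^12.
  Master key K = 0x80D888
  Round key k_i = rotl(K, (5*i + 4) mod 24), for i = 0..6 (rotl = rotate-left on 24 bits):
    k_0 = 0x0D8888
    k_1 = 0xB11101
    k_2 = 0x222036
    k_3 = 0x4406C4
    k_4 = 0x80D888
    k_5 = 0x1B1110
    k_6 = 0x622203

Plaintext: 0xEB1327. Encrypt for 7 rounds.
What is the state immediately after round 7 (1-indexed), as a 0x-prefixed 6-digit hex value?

0xF381F6

s_0 = plaintext = 0xEB1327
s_1 = Round(s_0, k_0) = 0x950341
s_2 = Round(s_1, k_1) = 0xD90B8B
s_3 = Round(s_2, k_2) = 0x92D7FE
s_4 = Round(s_3, k_3) = 0x7EFB7F
s_5 = Round(s_4, k_4) = 0xBE67D6
s_6 = Round(s_5, k_5) = 0x2ACA8F
s_7 = Round(s_6, k_6) = 0xF381F6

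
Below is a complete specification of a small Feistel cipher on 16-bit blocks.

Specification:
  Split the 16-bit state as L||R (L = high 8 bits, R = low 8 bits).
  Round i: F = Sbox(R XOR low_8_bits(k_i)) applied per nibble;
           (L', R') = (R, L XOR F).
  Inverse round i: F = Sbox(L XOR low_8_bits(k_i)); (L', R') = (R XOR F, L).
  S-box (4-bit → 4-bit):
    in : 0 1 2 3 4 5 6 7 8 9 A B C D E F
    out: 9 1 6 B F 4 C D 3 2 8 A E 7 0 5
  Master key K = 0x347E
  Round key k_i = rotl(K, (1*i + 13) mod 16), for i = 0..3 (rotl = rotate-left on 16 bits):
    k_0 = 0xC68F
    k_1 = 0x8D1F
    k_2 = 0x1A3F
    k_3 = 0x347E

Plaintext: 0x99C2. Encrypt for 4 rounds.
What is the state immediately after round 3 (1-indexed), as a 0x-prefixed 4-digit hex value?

0x1300

s_0 = plaintext = 0x99C2
s_1 = Round(s_0, k_0) = 0xC26E
s_2 = Round(s_1, k_1) = 0x6E13
s_3 = Round(s_2, k_2) = 0x1300
s_4 = Round(s_3, k_3) = 0x00C3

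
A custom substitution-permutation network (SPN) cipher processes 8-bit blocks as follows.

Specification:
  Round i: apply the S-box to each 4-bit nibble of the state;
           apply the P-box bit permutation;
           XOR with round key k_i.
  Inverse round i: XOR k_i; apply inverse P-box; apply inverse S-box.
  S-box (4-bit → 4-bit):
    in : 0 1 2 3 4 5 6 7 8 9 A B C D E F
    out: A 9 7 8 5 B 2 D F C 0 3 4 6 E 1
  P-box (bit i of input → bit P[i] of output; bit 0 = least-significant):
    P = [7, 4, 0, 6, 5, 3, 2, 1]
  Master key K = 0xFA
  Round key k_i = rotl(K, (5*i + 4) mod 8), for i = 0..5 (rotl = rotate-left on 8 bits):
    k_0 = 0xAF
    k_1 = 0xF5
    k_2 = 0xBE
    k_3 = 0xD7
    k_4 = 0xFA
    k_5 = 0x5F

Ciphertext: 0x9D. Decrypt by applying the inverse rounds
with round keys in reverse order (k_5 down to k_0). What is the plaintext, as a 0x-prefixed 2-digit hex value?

0x06

s_0 = ciphertext = 0x9D
s_1 = InvRound(s_0, k_5) = 0x31
s_2 = InvRound(s_1, k_4) = 0x07
s_3 = InvRound(s_2, k_3) = 0xA5
s_4 = InvRound(s_3, k_2) = 0x0D
s_5 = InvRound(s_4, k_1) = 0xB5
s_6 = InvRound(s_5, k_0) = 0x06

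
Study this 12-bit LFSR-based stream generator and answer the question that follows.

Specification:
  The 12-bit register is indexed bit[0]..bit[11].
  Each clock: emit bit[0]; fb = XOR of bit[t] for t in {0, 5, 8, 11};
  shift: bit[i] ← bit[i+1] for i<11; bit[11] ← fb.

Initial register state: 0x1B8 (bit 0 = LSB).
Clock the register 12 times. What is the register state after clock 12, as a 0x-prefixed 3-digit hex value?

0x32C

reg_0 = 0x1B8
clock 1: out=0, reg = 0x0DC
clock 2: out=0, reg = 0x06E
clock 3: out=0, reg = 0x837
clock 4: out=1, reg = 0xC1B
clock 5: out=1, reg = 0x60D
clock 6: out=1, reg = 0xB06
clock 7: out=0, reg = 0x583
clock 8: out=1, reg = 0x2C1
clock 9: out=1, reg = 0x960
clock 10: out=0, reg = 0xCB0
clock 11: out=0, reg = 0x658
clock 12: out=0, reg = 0x32C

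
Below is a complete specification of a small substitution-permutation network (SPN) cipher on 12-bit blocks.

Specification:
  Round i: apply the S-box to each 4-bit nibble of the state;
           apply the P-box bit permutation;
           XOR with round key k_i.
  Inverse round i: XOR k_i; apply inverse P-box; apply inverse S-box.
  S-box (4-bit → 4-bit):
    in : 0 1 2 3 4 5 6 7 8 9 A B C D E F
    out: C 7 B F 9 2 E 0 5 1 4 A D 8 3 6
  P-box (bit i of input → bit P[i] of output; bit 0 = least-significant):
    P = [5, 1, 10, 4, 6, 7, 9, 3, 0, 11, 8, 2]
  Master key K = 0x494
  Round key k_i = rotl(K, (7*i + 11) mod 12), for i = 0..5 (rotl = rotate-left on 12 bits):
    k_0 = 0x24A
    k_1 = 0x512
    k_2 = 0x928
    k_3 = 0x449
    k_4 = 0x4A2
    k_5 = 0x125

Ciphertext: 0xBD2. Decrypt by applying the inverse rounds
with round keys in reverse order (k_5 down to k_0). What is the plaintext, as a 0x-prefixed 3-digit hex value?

0xED4

s_0 = ciphertext = 0xBD2
s_1 = InvRound(s_0, k_5) = 0x212
s_2 = InvRound(s_1, k_4) = 0x7FC
s_3 = InvRound(s_2, k_3) = 0xCF4
s_4 = InvRound(s_3, k_2) = 0x020
s_5 = InvRound(s_4, k_1) = 0xA73
s_6 = InvRound(s_5, k_0) = 0xED4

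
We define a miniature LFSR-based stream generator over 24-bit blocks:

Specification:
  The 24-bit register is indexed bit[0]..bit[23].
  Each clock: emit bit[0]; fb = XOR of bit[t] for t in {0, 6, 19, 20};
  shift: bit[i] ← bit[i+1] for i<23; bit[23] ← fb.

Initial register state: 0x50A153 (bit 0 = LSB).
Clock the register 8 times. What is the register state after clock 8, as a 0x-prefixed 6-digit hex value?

reg_0 = 0x50A153
clock 1: out=1, reg = 0xA850A9
clock 2: out=1, reg = 0x542854
clock 3: out=0, reg = 0x2A142A
clock 4: out=0, reg = 0x950A15
clock 5: out=1, reg = 0x4A850A
clock 6: out=0, reg = 0xA54285
clock 7: out=1, reg = 0xD2A142
clock 8: out=0, reg = 0x6950A1

0x6950A1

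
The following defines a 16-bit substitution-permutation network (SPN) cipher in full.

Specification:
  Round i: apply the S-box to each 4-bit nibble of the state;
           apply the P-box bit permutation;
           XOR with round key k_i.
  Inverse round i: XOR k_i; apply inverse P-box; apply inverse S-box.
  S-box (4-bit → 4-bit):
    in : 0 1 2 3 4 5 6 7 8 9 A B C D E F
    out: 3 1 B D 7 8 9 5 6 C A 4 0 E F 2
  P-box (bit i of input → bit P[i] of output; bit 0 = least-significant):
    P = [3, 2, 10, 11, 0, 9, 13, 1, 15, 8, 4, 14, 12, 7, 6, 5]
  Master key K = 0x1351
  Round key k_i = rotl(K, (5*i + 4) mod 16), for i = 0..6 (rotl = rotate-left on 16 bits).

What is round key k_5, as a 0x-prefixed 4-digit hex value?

0x226A

K = 0x1351
k_0 = rotl(K, (5*0+4) mod 16) = rotl(K, 4) = 0x3511
k_1 = rotl(K, (5*1+4) mod 16) = rotl(K, 9) = 0xA226
k_2 = rotl(K, (5*2+4) mod 16) = rotl(K, 14) = 0x44D4
k_3 = rotl(K, (5*3+4) mod 16) = rotl(K, 3) = 0x9A88
k_4 = rotl(K, (5*4+4) mod 16) = rotl(K, 8) = 0x5113
k_5 = rotl(K, (5*5+4) mod 16) = rotl(K, 13) = 0x226A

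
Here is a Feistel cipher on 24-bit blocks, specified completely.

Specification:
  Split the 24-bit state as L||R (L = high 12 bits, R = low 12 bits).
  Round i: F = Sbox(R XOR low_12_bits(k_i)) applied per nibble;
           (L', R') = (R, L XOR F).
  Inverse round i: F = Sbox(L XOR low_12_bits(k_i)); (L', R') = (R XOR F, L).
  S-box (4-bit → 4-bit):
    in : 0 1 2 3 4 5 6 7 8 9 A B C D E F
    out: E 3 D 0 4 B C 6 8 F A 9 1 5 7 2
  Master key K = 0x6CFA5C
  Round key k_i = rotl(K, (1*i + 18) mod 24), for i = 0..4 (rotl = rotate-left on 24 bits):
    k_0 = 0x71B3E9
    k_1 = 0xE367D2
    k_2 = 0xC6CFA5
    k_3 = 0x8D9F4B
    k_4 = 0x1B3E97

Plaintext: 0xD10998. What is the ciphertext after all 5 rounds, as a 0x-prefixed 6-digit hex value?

s_0 = plaintext = 0xD10998
s_1 = Round(s_0, k_0) = 0x998773
s_2 = Round(s_1, k_1) = 0x77373B
s_3 = Round(s_2, k_2) = 0x73BF84
s_4 = Round(s_3, k_3) = 0xF84929
s_5 = Round(s_4, k_4) = 0x929913

0x929913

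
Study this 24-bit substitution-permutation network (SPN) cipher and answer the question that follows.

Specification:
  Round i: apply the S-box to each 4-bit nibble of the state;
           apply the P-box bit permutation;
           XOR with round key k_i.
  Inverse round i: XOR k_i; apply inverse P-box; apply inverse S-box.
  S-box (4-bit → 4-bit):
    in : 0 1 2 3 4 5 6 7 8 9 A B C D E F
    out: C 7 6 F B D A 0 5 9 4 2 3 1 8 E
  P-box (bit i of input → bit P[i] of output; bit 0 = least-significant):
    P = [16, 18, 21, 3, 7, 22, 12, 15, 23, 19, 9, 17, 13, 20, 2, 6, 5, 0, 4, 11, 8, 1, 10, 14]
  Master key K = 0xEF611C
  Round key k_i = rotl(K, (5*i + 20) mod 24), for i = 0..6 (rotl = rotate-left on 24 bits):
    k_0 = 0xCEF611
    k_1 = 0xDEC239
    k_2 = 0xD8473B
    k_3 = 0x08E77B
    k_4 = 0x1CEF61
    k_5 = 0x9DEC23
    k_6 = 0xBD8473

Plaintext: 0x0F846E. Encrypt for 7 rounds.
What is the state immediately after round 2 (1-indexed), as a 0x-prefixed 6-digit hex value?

0xCB3C1C

s_0 = plaintext = 0x0F846E
s_1 = Round(s_0, k_0) = 0x041A0C
s_2 = Round(s_1, k_1) = 0xCB3C1C
s_3 = Round(s_2, k_2) = 0x0576FC
s_4 = Round(s_3, k_3) = 0x473B4B
s_5 = Round(s_4, k_4) = 0x400EA7
s_6 = Round(s_5, k_5) = 0x9FB575
s_7 = Round(s_6, k_6) = 0x0ECF6A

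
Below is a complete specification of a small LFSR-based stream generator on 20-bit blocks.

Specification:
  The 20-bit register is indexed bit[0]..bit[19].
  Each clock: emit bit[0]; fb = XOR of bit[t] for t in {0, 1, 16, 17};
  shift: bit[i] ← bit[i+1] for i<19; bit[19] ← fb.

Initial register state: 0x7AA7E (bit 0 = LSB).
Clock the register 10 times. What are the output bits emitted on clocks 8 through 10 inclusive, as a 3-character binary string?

reg_0 = 0x7AA7E
clock 1: out=0, reg = 0xBD53F
clock 2: out=1, reg = 0x5EA9F
clock 3: out=1, reg = 0xAF54F
clock 4: out=1, reg = 0xD7AA7
clock 5: out=1, reg = 0xEBD53
clock 6: out=1, reg = 0xF5EA9
clock 7: out=1, reg = 0xFAF54
clock 8: out=0, reg = 0x7D7AA
clock 9: out=0, reg = 0xBEBD5
clock 10: out=1, reg = 0xDF5EA

001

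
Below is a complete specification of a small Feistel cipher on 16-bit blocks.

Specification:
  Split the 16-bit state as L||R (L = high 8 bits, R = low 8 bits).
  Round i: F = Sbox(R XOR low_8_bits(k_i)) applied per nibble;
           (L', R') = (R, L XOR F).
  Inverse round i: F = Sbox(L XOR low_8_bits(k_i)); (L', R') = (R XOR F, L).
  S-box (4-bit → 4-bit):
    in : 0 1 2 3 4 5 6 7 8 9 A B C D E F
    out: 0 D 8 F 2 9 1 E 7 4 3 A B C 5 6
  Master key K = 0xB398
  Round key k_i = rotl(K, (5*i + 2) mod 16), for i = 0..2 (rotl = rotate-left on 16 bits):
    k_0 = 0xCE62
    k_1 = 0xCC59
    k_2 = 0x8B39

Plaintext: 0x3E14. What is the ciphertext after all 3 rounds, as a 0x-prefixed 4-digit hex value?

s_0 = plaintext = 0x3E14
s_1 = Round(s_0, k_0) = 0x14DF
s_2 = Round(s_1, k_1) = 0xDF65
s_3 = Round(s_2, k_2) = 0x6544

0x6544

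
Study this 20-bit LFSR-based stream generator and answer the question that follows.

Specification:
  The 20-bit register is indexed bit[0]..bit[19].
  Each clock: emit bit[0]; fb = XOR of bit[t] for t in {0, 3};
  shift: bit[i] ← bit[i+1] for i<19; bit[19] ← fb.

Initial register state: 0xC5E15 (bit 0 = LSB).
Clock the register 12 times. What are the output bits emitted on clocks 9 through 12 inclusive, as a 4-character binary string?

reg_0 = 0xC5E15
clock 1: out=1, reg = 0xE2F0A
clock 2: out=0, reg = 0xF1785
clock 3: out=1, reg = 0xF8BC2
clock 4: out=0, reg = 0x7C5E1
clock 5: out=1, reg = 0xBE2F0
clock 6: out=0, reg = 0x5F178
clock 7: out=0, reg = 0xAF8BC
clock 8: out=0, reg = 0xD7C5E
clock 9: out=0, reg = 0xEBE2F
clock 10: out=1, reg = 0x75F17
clock 11: out=1, reg = 0xBAF8B
clock 12: out=1, reg = 0x5D7C5

0111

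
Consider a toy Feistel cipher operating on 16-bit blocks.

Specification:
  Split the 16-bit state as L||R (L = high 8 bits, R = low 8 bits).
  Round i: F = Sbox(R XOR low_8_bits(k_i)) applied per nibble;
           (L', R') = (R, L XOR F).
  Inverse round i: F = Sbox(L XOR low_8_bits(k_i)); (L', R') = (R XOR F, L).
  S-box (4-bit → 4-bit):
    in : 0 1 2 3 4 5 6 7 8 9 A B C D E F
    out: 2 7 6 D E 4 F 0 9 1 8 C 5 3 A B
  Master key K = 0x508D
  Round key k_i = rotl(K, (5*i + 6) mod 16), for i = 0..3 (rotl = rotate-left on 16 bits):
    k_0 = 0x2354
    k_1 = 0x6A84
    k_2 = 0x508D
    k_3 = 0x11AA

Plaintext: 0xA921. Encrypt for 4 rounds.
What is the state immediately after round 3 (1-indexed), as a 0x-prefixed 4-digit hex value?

0x40FE

s_0 = plaintext = 0xA921
s_1 = Round(s_0, k_0) = 0x21AD
s_2 = Round(s_1, k_1) = 0xAD40
s_3 = Round(s_2, k_2) = 0x40FE
s_4 = Round(s_3, k_3) = 0xFE0E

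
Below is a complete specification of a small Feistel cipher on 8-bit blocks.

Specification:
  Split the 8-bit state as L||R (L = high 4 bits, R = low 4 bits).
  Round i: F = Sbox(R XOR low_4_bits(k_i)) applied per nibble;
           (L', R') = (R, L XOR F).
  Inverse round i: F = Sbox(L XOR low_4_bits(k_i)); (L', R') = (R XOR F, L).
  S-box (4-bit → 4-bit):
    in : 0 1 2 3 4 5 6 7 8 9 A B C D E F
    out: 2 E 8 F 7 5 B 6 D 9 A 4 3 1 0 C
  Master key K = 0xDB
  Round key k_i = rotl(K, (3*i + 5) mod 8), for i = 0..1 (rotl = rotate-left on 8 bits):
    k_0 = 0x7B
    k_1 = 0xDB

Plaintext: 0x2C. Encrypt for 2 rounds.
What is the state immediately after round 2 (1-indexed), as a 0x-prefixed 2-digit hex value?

s_0 = plaintext = 0x2C
s_1 = Round(s_0, k_0) = 0xC4
s_2 = Round(s_1, k_1) = 0x40

0x40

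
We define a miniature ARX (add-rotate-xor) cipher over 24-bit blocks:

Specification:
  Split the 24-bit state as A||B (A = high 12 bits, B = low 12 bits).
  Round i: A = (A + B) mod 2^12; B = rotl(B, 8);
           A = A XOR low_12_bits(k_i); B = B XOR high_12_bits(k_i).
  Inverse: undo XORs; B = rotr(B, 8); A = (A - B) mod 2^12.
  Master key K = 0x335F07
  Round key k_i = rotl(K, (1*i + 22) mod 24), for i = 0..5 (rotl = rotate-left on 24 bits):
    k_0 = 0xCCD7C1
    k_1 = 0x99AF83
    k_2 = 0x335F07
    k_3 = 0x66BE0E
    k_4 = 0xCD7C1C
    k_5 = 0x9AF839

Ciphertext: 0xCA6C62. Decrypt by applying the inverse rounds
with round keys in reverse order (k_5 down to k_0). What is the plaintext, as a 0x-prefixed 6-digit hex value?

s_0 = ciphertext = 0xCA6C62
s_1 = InvRound(s_0, k_5) = 0x7CACD5
s_2 = InvRound(s_1, k_4) = 0xBB6020
s_3 = InvRound(s_2, k_3) = 0x1024B6
s_4 = InvRound(s_3, k_2) = 0x5CE837
s_5 = InvRound(s_4, k_1) = 0xF7CAD1
s_6 = InvRound(s_5, k_0) = 0x6F71C6

0x6F71C6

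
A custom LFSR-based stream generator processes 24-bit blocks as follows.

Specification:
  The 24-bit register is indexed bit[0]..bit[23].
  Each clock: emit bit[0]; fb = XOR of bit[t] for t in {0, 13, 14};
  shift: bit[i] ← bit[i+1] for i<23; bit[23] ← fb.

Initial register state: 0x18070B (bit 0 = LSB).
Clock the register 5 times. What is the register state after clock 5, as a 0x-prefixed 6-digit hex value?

0x58C038

reg_0 = 0x18070B
clock 1: out=1, reg = 0x8C0385
clock 2: out=1, reg = 0xC601C2
clock 3: out=0, reg = 0x6300E1
clock 4: out=1, reg = 0xB18070
clock 5: out=0, reg = 0x58C038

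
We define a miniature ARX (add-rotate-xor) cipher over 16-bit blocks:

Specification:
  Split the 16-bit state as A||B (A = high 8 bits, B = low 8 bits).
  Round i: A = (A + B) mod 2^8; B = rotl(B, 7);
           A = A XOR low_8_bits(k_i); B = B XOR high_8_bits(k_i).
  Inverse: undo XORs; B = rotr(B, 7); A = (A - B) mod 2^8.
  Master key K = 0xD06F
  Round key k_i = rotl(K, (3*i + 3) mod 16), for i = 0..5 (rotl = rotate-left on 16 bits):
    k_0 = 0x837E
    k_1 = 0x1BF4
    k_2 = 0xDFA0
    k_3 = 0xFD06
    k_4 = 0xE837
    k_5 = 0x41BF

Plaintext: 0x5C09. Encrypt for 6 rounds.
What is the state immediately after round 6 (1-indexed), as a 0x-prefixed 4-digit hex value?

s_0 = plaintext = 0x5C09
s_1 = Round(s_0, k_0) = 0x1B07
s_2 = Round(s_1, k_1) = 0xD698
s_3 = Round(s_2, k_2) = 0xCE93
s_4 = Round(s_3, k_3) = 0x6734
s_5 = Round(s_4, k_4) = 0xACF2
s_6 = Round(s_5, k_5) = 0x2138

0x2138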